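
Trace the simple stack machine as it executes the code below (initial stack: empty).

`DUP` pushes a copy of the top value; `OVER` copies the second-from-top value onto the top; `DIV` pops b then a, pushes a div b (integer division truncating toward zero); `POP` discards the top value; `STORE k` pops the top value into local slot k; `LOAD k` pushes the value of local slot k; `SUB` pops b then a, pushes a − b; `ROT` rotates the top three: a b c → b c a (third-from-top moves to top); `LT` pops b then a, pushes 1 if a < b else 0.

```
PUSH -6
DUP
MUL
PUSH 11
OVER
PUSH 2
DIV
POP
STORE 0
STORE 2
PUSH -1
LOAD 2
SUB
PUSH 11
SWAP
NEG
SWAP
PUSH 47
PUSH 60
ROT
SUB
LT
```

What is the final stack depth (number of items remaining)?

2

PUSH -6 → [-6]
DUP     → [-6, -6]
MUL     → [36]
PUSH 11 → [36, 11]
OVER    → [36, 11, 36]
PUSH 2  → [36, 11, 36, 2]
DIV     → [36, 11, 18]
POP     → [36, 11]
STORE 0 → [36]
STORE 2 → []
PUSH -1 → [-1]
LOAD 2  → [-1, 36]
SUB     → [-37]
PUSH 11 → [-37, 11]
SWAP    → [11, -37]
NEG     → [11, 37]
SWAP    → [37, 11]
PUSH 47 → [37, 11, 47]
PUSH 60 → [37, 11, 47, 60]
ROT     → [37, 47, 60, 11]
SUB     → [37, 47, 49]
LT      → [37, 1]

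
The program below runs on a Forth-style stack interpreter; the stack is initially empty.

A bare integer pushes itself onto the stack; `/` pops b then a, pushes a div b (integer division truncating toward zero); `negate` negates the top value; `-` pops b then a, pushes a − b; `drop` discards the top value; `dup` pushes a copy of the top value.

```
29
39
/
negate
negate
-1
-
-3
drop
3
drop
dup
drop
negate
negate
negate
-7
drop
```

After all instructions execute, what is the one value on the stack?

-1

29      [29]
39      [29, 39]
/       [0]
negate  [0]
negate  [0]
-1      [0, -1]
-       [1]
-3      [1, -3]
drop    [1]
3       [1, 3]
drop    [1]
dup     [1, 1]
drop    [1]
negate  [-1]
negate  [1]
negate  [-1]
-7      [-1, -7]
drop    [-1]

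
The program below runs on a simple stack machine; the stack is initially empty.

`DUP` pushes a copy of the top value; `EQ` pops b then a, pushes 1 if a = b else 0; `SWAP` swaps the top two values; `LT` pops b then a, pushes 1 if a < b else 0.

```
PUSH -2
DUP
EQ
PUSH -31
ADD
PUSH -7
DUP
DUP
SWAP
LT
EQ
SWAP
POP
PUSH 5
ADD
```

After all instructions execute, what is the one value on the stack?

PUSH -2  → -2
DUP      → -2 -2
EQ       → 1
PUSH -31 → 1 -31
ADD      → -30
PUSH -7  → -30 -7
DUP      → -30 -7 -7
DUP      → -30 -7 -7 -7
SWAP     → -30 -7 -7 -7
LT       → -30 -7 0
EQ       → -30 0
SWAP     → 0 -30
POP      → 0
PUSH 5   → 0 5
ADD      → 5

5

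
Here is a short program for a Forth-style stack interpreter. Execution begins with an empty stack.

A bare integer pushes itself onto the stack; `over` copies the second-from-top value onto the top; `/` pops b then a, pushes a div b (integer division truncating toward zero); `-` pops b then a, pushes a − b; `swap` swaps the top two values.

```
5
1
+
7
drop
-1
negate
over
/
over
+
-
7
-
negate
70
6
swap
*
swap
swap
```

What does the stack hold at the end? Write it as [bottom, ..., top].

[7, 420]

5       [5]
1       [5, 1]
+       [6]
7       [6, 7]
drop    [6]
-1      [6, -1]
negate  [6, 1]
over    [6, 1, 6]
/       [6, 0]
over    [6, 0, 6]
+       [6, 6]
-       [0]
7       [0, 7]
-       [-7]
negate  [7]
70      [7, 70]
6       [7, 70, 6]
swap    [7, 6, 70]
*       [7, 420]
swap    [420, 7]
swap    [7, 420]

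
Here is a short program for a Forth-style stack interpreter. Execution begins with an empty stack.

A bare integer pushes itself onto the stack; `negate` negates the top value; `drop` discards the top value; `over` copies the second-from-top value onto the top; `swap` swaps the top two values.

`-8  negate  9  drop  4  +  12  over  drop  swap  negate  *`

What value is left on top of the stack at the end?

-144

-8     : [-8]
negate : [8]
9      : [8, 9]
drop   : [8]
4      : [8, 4]
+      : [12]
12     : [12, 12]
over   : [12, 12, 12]
drop   : [12, 12]
swap   : [12, 12]
negate : [12, -12]
*      : [-144]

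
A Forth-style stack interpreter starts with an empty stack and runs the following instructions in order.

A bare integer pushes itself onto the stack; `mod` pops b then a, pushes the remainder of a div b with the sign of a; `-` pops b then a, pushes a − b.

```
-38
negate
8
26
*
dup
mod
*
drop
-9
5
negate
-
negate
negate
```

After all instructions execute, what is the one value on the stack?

-4

-38    : [-38]
negate : [38]
8      : [38, 8]
26     : [38, 8, 26]
*      : [38, 208]
dup    : [38, 208, 208]
mod    : [38, 0]
*      : [0]
drop   : []
-9     : [-9]
5      : [-9, 5]
negate : [-9, -5]
-      : [-4]
negate : [4]
negate : [-4]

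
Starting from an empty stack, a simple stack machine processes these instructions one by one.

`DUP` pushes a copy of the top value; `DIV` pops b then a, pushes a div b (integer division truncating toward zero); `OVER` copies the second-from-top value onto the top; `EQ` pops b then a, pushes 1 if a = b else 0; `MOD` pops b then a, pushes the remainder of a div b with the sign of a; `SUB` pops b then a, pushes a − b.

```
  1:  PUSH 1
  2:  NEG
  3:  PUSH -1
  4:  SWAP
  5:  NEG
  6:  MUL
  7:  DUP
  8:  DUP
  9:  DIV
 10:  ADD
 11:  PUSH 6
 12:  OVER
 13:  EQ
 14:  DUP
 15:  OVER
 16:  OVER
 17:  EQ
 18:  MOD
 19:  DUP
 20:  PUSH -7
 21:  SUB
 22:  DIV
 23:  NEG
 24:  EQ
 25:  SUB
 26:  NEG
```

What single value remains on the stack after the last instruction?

1

PUSH 1  : [1]
NEG     : [-1]
PUSH -1 : [-1, -1]
SWAP    : [-1, -1]
NEG     : [-1, 1]
MUL     : [-1]
DUP     : [-1, -1]
DUP     : [-1, -1, -1]
DIV     : [-1, 1]
ADD     : [0]
PUSH 6  : [0, 6]
OVER    : [0, 6, 0]
EQ      : [0, 0]
DUP     : [0, 0, 0]
OVER    : [0, 0, 0, 0]
OVER    : [0, 0, 0, 0, 0]
EQ      : [0, 0, 0, 1]
MOD     : [0, 0, 0]
DUP     : [0, 0, 0, 0]
PUSH -7 : [0, 0, 0, 0, -7]
SUB     : [0, 0, 0, 7]
DIV     : [0, 0, 0]
NEG     : [0, 0, 0]
EQ      : [0, 1]
SUB     : [-1]
NEG     : [1]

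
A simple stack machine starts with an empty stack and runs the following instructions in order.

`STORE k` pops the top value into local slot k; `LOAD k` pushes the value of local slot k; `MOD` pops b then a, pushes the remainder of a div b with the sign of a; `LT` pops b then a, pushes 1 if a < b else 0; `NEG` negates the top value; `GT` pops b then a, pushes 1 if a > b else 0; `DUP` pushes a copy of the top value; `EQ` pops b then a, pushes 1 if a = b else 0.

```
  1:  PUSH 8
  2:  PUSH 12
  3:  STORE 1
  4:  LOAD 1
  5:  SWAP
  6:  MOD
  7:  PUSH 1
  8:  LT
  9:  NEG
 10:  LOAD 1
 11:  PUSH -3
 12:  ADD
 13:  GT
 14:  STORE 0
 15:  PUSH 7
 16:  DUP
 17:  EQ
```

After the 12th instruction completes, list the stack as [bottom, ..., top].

[0, 9]

PUSH 8   8
PUSH 12  8 12
STORE 1  8
LOAD 1   8 12
SWAP     12 8
MOD      4
PUSH 1   4 1
LT       0
NEG      0
LOAD 1   0 12
PUSH -3  0 12 -3
ADD      0 9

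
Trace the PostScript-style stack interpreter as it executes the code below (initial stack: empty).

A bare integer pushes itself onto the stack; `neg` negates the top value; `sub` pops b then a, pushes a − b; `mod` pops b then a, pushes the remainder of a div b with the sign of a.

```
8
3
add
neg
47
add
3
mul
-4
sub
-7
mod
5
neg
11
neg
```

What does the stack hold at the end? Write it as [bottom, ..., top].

[0, -5, -11]

8   -> 8
3   -> 8 3
add -> 11
neg -> -11
47  -> -11 47
add -> 36
3   -> 36 3
mul -> 108
-4  -> 108 -4
sub -> 112
-7  -> 112 -7
mod -> 0
5   -> 0 5
neg -> 0 -5
11  -> 0 -5 11
neg -> 0 -5 -11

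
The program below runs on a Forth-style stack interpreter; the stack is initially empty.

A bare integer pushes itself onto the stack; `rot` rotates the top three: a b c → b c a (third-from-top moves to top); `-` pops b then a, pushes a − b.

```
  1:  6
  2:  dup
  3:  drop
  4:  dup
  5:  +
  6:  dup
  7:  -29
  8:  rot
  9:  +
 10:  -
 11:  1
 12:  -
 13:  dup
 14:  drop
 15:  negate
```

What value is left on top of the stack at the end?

6      : [6]
dup    : [6, 6]
drop   : [6]
dup    : [6, 6]
+      : [12]
dup    : [12, 12]
-29    : [12, 12, -29]
rot    : [12, -29, 12]
+      : [12, -17]
-      : [29]
1      : [29, 1]
-      : [28]
dup    : [28, 28]
drop   : [28]
negate : [-28]

-28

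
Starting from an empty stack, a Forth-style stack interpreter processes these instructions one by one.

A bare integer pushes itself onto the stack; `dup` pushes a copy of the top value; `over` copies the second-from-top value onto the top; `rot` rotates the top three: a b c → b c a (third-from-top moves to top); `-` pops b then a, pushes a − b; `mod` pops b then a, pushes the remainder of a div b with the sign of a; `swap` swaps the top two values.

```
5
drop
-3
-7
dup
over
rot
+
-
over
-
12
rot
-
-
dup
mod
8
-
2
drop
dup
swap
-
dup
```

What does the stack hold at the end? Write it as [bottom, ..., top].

[0, 0]

5    → 5
drop → (empty)
-3   → -3
-7   → -3 -7
dup  → -3 -7 -7
over → -3 -7 -7 -7
rot  → -3 -7 -7 -7
+    → -3 -7 -14
-    → -3 7
over → -3 7 -3
-    → -3 10
12   → -3 10 12
rot  → 10 12 -3
-    → 10 15
-    → -5
dup  → -5 -5
mod  → 0
8    → 0 8
-    → -8
2    → -8 2
drop → -8
dup  → -8 -8
swap → -8 -8
-    → 0
dup  → 0 0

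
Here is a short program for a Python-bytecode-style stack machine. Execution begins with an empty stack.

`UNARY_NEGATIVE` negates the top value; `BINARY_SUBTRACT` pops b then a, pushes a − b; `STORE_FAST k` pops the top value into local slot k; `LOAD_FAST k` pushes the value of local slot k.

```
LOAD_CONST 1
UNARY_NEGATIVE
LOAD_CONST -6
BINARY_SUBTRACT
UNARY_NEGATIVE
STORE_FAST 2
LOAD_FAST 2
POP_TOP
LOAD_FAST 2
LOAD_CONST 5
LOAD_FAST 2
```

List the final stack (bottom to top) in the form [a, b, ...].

[-5, 5, -5]

LOAD_CONST 1    → [1]
UNARY_NEGATIVE  → [-1]
LOAD_CONST -6   → [-1, -6]
BINARY_SUBTRACT → [5]
UNARY_NEGATIVE  → [-5]
STORE_FAST 2    → []
LOAD_FAST 2     → [-5]
POP_TOP         → []
LOAD_FAST 2     → [-5]
LOAD_CONST 5    → [-5, 5]
LOAD_FAST 2     → [-5, 5, -5]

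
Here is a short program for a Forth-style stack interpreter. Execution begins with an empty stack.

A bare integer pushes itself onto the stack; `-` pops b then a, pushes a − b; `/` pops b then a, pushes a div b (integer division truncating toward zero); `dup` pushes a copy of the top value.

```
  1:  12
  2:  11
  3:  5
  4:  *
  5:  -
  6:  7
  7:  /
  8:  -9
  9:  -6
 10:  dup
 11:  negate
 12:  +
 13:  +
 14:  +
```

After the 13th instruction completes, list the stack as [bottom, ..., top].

[-6, -9]

12      12
11      12 11
5       12 11 5
*       12 55
-       -43
7       -43 7
/       -6
-9      -6 -9
-6      -6 -9 -6
dup     -6 -9 -6 -6
negate  -6 -9 -6 6
+       -6 -9 0
+       -6 -9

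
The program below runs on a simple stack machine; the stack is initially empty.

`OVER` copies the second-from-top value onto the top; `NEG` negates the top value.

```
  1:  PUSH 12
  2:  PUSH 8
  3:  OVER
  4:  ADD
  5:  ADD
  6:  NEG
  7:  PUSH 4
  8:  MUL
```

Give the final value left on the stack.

PUSH 12  [12]
PUSH 8   [12, 8]
OVER     [12, 8, 12]
ADD      [12, 20]
ADD      [32]
NEG      [-32]
PUSH 4   [-32, 4]
MUL      [-128]

-128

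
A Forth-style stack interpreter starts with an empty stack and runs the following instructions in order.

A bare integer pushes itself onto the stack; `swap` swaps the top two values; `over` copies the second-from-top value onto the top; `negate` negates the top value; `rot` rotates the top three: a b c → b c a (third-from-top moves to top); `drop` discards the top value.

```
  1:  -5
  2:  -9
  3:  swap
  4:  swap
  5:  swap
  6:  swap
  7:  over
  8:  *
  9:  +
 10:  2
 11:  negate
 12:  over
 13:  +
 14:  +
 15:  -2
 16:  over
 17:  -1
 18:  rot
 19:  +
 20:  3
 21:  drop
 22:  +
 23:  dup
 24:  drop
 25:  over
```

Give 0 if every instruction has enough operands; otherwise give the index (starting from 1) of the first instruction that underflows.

-5     -> -5
-9     -> -5 -9
swap   -> -9 -5
swap   -> -5 -9
swap   -> -9 -5
swap   -> -5 -9
over   -> -5 -9 -5
*      -> -5 45
+      -> 40
2      -> 40 2
negate -> 40 -2
over   -> 40 -2 40
+      -> 40 38
+      -> 78
-2     -> 78 -2
over   -> 78 -2 78
-1     -> 78 -2 78 -1
rot    -> 78 78 -1 -2
+      -> 78 78 -3
3      -> 78 78 -3 3
drop   -> 78 78 -3
+      -> 78 75
dup    -> 78 75 75
drop   -> 78 75
over   -> 78 75 78

0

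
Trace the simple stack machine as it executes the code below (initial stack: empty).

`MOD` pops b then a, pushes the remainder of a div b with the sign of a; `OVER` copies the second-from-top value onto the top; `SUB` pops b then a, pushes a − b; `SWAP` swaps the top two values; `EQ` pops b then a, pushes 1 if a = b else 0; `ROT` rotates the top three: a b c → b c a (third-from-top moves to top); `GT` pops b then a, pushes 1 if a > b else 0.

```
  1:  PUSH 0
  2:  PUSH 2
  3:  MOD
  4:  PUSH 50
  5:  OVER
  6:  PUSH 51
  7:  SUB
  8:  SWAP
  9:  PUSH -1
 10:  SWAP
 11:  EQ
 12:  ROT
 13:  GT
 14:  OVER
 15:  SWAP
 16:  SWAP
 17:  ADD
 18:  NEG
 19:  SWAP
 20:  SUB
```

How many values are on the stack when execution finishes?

1

PUSH 0  : [0]
PUSH 2  : [0, 2]
MOD     : [0]
PUSH 50 : [0, 50]
OVER    : [0, 50, 0]
PUSH 51 : [0, 50, 0, 51]
SUB     : [0, 50, -51]
SWAP    : [0, -51, 50]
PUSH -1 : [0, -51, 50, -1]
SWAP    : [0, -51, -1, 50]
EQ      : [0, -51, 0]
ROT     : [-51, 0, 0]
GT      : [-51, 0]
OVER    : [-51, 0, -51]
SWAP    : [-51, -51, 0]
SWAP    : [-51, 0, -51]
ADD     : [-51, -51]
NEG     : [-51, 51]
SWAP    : [51, -51]
SUB     : [102]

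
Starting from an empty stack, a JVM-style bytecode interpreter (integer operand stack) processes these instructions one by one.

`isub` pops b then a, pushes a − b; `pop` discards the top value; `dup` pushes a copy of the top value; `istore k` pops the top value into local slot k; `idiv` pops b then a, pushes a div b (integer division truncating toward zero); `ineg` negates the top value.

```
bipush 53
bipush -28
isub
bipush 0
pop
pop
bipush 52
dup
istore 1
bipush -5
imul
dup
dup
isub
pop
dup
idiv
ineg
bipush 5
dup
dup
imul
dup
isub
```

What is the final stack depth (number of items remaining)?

bipush 53  : 53
bipush -28 : 53 -28
isub       : 81
bipush 0   : 81 0
pop        : 81
pop        : (empty)
bipush 52  : 52
dup        : 52 52
istore 1   : 52
bipush -5  : 52 -5
imul       : -260
dup        : -260 -260
dup        : -260 -260 -260
isub       : -260 0
pop        : -260
dup        : -260 -260
idiv       : 1
ineg       : -1
bipush 5   : -1 5
dup        : -1 5 5
dup        : -1 5 5 5
imul       : -1 5 25
dup        : -1 5 25 25
isub       : -1 5 0

3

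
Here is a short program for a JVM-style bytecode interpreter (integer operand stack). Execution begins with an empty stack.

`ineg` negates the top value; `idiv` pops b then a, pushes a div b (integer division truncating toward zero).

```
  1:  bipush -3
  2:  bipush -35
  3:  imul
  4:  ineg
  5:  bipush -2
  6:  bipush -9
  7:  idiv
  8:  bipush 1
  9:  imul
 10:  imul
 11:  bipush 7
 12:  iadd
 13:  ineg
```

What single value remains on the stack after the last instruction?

bipush -3  → [-3]
bipush -35 → [-3, -35]
imul       → [105]
ineg       → [-105]
bipush -2  → [-105, -2]
bipush -9  → [-105, -2, -9]
idiv       → [-105, 0]
bipush 1   → [-105, 0, 1]
imul       → [-105, 0]
imul       → [0]
bipush 7   → [0, 7]
iadd       → [7]
ineg       → [-7]

-7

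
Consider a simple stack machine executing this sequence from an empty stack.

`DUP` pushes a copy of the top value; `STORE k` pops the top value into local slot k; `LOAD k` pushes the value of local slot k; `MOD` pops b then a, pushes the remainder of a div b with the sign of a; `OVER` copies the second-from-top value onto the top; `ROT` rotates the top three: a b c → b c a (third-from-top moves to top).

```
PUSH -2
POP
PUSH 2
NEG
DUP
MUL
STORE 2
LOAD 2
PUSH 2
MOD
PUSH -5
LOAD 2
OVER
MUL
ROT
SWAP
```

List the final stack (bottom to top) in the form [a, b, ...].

[-5, 0, -20]

PUSH -2 -> [-2]
POP     -> []
PUSH 2  -> [2]
NEG     -> [-2]
DUP     -> [-2, -2]
MUL     -> [4]
STORE 2 -> []
LOAD 2  -> [4]
PUSH 2  -> [4, 2]
MOD     -> [0]
PUSH -5 -> [0, -5]
LOAD 2  -> [0, -5, 4]
OVER    -> [0, -5, 4, -5]
MUL     -> [0, -5, -20]
ROT     -> [-5, -20, 0]
SWAP    -> [-5, 0, -20]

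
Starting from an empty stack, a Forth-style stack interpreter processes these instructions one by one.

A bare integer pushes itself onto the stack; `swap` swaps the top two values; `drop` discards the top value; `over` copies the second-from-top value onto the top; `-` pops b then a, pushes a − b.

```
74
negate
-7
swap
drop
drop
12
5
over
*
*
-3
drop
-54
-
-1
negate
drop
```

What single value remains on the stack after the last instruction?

74      [74]
negate  [-74]
-7      [-74, -7]
swap    [-7, -74]
drop    [-7]
drop    []
12      [12]
5       [12, 5]
over    [12, 5, 12]
*       [12, 60]
*       [720]
-3      [720, -3]
drop    [720]
-54     [720, -54]
-       [774]
-1      [774, -1]
negate  [774, 1]
drop    [774]

774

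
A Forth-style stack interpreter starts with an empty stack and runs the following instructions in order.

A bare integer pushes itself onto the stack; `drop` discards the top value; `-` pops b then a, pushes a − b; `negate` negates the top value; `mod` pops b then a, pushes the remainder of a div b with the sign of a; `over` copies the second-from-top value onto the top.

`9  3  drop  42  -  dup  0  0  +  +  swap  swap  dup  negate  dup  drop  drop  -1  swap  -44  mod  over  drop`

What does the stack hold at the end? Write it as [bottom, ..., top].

[-33, -1, -33]

9      : [9]
3      : [9, 3]
drop   : [9]
42     : [9, 42]
-      : [-33]
dup    : [-33, -33]
0      : [-33, -33, 0]
0      : [-33, -33, 0, 0]
+      : [-33, -33, 0]
+      : [-33, -33]
swap   : [-33, -33]
swap   : [-33, -33]
dup    : [-33, -33, -33]
negate : [-33, -33, 33]
dup    : [-33, -33, 33, 33]
drop   : [-33, -33, 33]
drop   : [-33, -33]
-1     : [-33, -33, -1]
swap   : [-33, -1, -33]
-44    : [-33, -1, -33, -44]
mod    : [-33, -1, -33]
over   : [-33, -1, -33, -1]
drop   : [-33, -1, -33]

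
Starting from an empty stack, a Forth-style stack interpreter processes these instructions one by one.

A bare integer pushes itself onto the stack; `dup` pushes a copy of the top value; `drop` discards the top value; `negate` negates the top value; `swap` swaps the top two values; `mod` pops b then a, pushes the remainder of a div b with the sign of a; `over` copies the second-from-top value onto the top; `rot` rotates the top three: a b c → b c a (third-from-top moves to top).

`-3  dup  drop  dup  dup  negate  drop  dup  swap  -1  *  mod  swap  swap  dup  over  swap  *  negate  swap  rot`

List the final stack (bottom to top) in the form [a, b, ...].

[0, 0, -3]

-3      [-3]
dup     [-3, -3]
drop    [-3]
dup     [-3, -3]
dup     [-3, -3, -3]
negate  [-3, -3, 3]
drop    [-3, -3]
dup     [-3, -3, -3]
swap    [-3, -3, -3]
-1      [-3, -3, -3, -1]
*       [-3, -3, 3]
mod     [-3, 0]
swap    [0, -3]
swap    [-3, 0]
dup     [-3, 0, 0]
over    [-3, 0, 0, 0]
swap    [-3, 0, 0, 0]
*       [-3, 0, 0]
negate  [-3, 0, 0]
swap    [-3, 0, 0]
rot     [0, 0, -3]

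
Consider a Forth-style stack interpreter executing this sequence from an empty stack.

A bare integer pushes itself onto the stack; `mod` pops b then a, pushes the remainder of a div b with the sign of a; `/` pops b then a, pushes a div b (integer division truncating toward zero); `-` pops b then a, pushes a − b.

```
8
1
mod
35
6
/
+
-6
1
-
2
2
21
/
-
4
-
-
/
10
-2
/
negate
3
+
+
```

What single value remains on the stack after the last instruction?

8      : [8]
1      : [8, 1]
mod    : [0]
35     : [0, 35]
6      : [0, 35, 6]
/      : [0, 5]
+      : [5]
-6     : [5, -6]
1      : [5, -6, 1]
-      : [5, -7]
2      : [5, -7, 2]
2      : [5, -7, 2, 2]
21     : [5, -7, 2, 2, 21]
/      : [5, -7, 2, 0]
-      : [5, -7, 2]
4      : [5, -7, 2, 4]
-      : [5, -7, -2]
-      : [5, -5]
/      : [-1]
10     : [-1, 10]
-2     : [-1, 10, -2]
/      : [-1, -5]
negate : [-1, 5]
3      : [-1, 5, 3]
+      : [-1, 8]
+      : [7]

7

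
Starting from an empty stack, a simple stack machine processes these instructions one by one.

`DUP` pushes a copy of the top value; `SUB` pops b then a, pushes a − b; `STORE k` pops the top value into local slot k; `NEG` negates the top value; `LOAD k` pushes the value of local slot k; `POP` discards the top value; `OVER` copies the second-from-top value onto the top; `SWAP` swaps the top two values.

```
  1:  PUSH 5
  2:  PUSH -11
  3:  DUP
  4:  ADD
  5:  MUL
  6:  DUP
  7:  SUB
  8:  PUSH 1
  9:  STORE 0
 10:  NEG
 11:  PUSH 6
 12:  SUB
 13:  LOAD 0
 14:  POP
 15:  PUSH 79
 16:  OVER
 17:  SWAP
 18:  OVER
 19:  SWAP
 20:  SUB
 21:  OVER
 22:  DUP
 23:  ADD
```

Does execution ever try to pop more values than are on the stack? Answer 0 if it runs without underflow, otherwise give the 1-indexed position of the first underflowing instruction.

0

PUSH 5   -> 5
PUSH -11 -> 5 -11
DUP      -> 5 -11 -11
ADD      -> 5 -22
MUL      -> -110
DUP      -> -110 -110
SUB      -> 0
PUSH 1   -> 0 1
STORE 0  -> 0
NEG      -> 0
PUSH 6   -> 0 6
SUB      -> -6
LOAD 0   -> -6 1
POP      -> -6
PUSH 79  -> -6 79
OVER     -> -6 79 -6
SWAP     -> -6 -6 79
OVER     -> -6 -6 79 -6
SWAP     -> -6 -6 -6 79
SUB      -> -6 -6 -85
OVER     -> -6 -6 -85 -6
DUP      -> -6 -6 -85 -6 -6
ADD      -> -6 -6 -85 -12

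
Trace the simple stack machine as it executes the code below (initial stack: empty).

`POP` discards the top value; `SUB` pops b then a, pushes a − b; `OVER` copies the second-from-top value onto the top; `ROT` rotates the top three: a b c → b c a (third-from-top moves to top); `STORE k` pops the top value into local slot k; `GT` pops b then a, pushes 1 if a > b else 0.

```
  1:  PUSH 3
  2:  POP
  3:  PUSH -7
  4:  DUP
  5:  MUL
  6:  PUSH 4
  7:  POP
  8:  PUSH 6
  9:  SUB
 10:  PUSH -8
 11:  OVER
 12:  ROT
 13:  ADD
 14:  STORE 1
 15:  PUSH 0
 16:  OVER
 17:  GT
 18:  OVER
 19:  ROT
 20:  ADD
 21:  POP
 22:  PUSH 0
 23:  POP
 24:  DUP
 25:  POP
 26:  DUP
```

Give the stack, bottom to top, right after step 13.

PUSH 3  → [3]
POP     → []
PUSH -7 → [-7]
DUP     → [-7, -7]
MUL     → [49]
PUSH 4  → [49, 4]
POP     → [49]
PUSH 6  → [49, 6]
SUB     → [43]
PUSH -8 → [43, -8]
OVER    → [43, -8, 43]
ROT     → [-8, 43, 43]
ADD     → [-8, 86]

[-8, 86]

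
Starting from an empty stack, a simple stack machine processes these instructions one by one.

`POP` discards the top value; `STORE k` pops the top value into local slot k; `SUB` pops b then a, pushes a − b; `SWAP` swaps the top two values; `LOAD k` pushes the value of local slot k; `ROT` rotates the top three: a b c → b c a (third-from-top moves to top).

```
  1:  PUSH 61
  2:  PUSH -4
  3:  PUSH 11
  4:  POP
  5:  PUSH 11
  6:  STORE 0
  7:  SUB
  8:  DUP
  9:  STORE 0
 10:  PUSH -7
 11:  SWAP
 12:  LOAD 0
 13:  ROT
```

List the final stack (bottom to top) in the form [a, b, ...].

[65, 65, -7]

PUSH 61 → [61]
PUSH -4 → [61, -4]
PUSH 11 → [61, -4, 11]
POP     → [61, -4]
PUSH 11 → [61, -4, 11]
STORE 0 → [61, -4]
SUB     → [65]
DUP     → [65, 65]
STORE 0 → [65]
PUSH -7 → [65, -7]
SWAP    → [-7, 65]
LOAD 0  → [-7, 65, 65]
ROT     → [65, 65, -7]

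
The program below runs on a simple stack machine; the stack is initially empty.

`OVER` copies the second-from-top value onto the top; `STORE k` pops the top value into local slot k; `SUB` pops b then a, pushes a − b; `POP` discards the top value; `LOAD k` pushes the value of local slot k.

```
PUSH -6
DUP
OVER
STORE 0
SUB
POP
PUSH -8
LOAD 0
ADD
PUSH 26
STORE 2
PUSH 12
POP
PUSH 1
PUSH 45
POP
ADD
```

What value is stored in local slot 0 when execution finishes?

PUSH -6  -6
DUP      -6 -6
OVER     -6 -6 -6
STORE 0  -6 -6
SUB      0
POP      (empty)
PUSH -8  -8
LOAD 0   -8 -6
ADD      -14
PUSH 26  -14 26
STORE 2  -14
PUSH 12  -14 12
POP      -14
PUSH 1   -14 1
PUSH 45  -14 1 45
POP      -14 1
ADD      -13

-6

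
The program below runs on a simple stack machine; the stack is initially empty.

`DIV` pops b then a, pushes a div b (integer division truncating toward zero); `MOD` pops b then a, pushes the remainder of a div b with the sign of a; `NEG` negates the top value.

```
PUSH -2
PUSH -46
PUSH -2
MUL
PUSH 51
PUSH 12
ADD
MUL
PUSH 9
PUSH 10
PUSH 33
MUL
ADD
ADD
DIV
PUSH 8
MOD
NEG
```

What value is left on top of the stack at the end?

0

PUSH -2  -> [-2]
PUSH -46 -> [-2, -46]
PUSH -2  -> [-2, -46, -2]
MUL      -> [-2, 92]
PUSH 51  -> [-2, 92, 51]
PUSH 12  -> [-2, 92, 51, 12]
ADD      -> [-2, 92, 63]
MUL      -> [-2, 5796]
PUSH 9   -> [-2, 5796, 9]
PUSH 10  -> [-2, 5796, 9, 10]
PUSH 33  -> [-2, 5796, 9, 10, 33]
MUL      -> [-2, 5796, 9, 330]
ADD      -> [-2, 5796, 339]
ADD      -> [-2, 6135]
DIV      -> [0]
PUSH 8   -> [0, 8]
MOD      -> [0]
NEG      -> [0]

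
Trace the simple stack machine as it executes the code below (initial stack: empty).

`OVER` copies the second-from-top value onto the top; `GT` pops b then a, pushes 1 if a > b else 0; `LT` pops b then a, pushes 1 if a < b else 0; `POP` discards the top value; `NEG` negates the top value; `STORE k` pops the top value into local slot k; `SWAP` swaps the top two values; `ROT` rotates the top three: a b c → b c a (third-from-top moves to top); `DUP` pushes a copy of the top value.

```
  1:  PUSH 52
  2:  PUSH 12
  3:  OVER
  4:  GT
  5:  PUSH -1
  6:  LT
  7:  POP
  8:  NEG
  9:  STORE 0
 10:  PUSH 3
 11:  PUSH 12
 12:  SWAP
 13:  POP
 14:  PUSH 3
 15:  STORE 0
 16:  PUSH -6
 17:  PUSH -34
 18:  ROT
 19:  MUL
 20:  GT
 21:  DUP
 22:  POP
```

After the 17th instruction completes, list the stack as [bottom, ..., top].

[12, -6, -34]

PUSH 52  : 52
PUSH 12  : 52 12
OVER     : 52 12 52
GT       : 52 0
PUSH -1  : 52 0 -1
LT       : 52 0
POP      : 52
NEG      : -52
STORE 0  : (empty)
PUSH 3   : 3
PUSH 12  : 3 12
SWAP     : 12 3
POP      : 12
PUSH 3   : 12 3
STORE 0  : 12
PUSH -6  : 12 -6
PUSH -34 : 12 -6 -34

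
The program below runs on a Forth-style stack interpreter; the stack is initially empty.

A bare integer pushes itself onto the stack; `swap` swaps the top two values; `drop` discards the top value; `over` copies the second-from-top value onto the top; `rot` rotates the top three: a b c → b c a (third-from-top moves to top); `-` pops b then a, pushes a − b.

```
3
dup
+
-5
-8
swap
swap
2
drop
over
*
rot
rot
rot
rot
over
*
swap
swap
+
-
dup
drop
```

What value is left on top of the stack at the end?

-285

3     3
dup   3 3
+     6
-5    6 -5
-8    6 -5 -8
swap  6 -8 -5
swap  6 -5 -8
2     6 -5 -8 2
drop  6 -5 -8
over  6 -5 -8 -5
*     6 -5 40
rot   -5 40 6
rot   40 6 -5
rot   6 -5 40
rot   -5 40 6
over  -5 40 6 40
*     -5 40 240
swap  -5 240 40
swap  -5 40 240
+     -5 280
-     -285
dup   -285 -285
drop  -285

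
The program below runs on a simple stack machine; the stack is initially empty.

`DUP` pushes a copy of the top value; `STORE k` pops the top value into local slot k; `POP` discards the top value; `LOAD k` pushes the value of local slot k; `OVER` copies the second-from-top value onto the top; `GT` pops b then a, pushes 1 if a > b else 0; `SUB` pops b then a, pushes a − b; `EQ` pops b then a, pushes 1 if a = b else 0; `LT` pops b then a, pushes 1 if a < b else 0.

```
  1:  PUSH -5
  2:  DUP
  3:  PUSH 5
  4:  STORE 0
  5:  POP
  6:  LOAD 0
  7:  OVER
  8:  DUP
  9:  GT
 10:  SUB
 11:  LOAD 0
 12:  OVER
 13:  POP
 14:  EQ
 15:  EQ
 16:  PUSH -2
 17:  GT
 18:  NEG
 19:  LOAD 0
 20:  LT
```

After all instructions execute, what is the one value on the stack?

PUSH -5 -> [-5]
DUP     -> [-5, -5]
PUSH 5  -> [-5, -5, 5]
STORE 0 -> [-5, -5]
POP     -> [-5]
LOAD 0  -> [-5, 5]
OVER    -> [-5, 5, -5]
DUP     -> [-5, 5, -5, -5]
GT      -> [-5, 5, 0]
SUB     -> [-5, 5]
LOAD 0  -> [-5, 5, 5]
OVER    -> [-5, 5, 5, 5]
POP     -> [-5, 5, 5]
EQ      -> [-5, 1]
EQ      -> [0]
PUSH -2 -> [0, -2]
GT      -> [1]
NEG     -> [-1]
LOAD 0  -> [-1, 5]
LT      -> [1]

1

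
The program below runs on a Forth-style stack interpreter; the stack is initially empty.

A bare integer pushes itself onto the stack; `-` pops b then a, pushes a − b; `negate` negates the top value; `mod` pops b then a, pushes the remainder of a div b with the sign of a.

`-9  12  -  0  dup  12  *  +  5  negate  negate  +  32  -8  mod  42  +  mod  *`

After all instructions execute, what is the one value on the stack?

-9     -> [-9]
12     -> [-9, 12]
-      -> [-21]
0      -> [-21, 0]
dup    -> [-21, 0, 0]
12     -> [-21, 0, 0, 12]
*      -> [-21, 0, 0]
+      -> [-21, 0]
5      -> [-21, 0, 5]
negate -> [-21, 0, -5]
negate -> [-21, 0, 5]
+      -> [-21, 5]
32     -> [-21, 5, 32]
-8     -> [-21, 5, 32, -8]
mod    -> [-21, 5, 0]
42     -> [-21, 5, 0, 42]
+      -> [-21, 5, 42]
mod    -> [-21, 5]
*      -> [-105]

-105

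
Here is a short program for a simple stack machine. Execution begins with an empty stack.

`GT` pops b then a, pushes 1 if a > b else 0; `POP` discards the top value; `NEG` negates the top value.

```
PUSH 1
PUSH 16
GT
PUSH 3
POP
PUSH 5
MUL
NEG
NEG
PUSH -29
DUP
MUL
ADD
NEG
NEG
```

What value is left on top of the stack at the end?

841

PUSH 1   -> 1
PUSH 16  -> 1 16
GT       -> 0
PUSH 3   -> 0 3
POP      -> 0
PUSH 5   -> 0 5
MUL      -> 0
NEG      -> 0
NEG      -> 0
PUSH -29 -> 0 -29
DUP      -> 0 -29 -29
MUL      -> 0 841
ADD      -> 841
NEG      -> -841
NEG      -> 841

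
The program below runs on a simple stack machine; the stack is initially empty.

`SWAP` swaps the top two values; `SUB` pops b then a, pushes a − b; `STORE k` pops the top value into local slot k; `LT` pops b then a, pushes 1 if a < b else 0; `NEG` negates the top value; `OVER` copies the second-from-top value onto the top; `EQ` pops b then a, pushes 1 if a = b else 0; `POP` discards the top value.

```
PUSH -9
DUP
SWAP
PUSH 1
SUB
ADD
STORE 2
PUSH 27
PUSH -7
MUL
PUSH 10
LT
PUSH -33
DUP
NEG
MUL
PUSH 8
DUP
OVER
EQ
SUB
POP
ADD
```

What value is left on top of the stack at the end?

-1088

PUSH -9  -> -9
DUP      -> -9 -9
SWAP     -> -9 -9
PUSH 1   -> -9 -9 1
SUB      -> -9 -10
ADD      -> -19
STORE 2  -> (empty)
PUSH 27  -> 27
PUSH -7  -> 27 -7
MUL      -> -189
PUSH 10  -> -189 10
LT       -> 1
PUSH -33 -> 1 -33
DUP      -> 1 -33 -33
NEG      -> 1 -33 33
MUL      -> 1 -1089
PUSH 8   -> 1 -1089 8
DUP      -> 1 -1089 8 8
OVER     -> 1 -1089 8 8 8
EQ       -> 1 -1089 8 1
SUB      -> 1 -1089 7
POP      -> 1 -1089
ADD      -> -1088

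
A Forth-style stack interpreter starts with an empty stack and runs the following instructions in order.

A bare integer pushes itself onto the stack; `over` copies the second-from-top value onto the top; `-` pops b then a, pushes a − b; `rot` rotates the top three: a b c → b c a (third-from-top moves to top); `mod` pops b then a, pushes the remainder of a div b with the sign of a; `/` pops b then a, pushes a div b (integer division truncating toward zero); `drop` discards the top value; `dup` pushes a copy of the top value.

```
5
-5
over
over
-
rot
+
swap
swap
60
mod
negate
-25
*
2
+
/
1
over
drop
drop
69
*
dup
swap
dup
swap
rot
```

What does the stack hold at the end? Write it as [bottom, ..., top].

5       [5]
-5      [5, -5]
over    [5, -5, 5]
over    [5, -5, 5, -5]
-       [5, -5, 10]
rot     [-5, 10, 5]
+       [-5, 15]
swap    [15, -5]
swap    [-5, 15]
60      [-5, 15, 60]
mod     [-5, 15]
negate  [-5, -15]
-25     [-5, -15, -25]
*       [-5, 375]
2       [-5, 375, 2]
+       [-5, 377]
/       [0]
1       [0, 1]
over    [0, 1, 0]
drop    [0, 1]
drop    [0]
69      [0, 69]
*       [0]
dup     [0, 0]
swap    [0, 0]
dup     [0, 0, 0]
swap    [0, 0, 0]
rot     [0, 0, 0]

[0, 0, 0]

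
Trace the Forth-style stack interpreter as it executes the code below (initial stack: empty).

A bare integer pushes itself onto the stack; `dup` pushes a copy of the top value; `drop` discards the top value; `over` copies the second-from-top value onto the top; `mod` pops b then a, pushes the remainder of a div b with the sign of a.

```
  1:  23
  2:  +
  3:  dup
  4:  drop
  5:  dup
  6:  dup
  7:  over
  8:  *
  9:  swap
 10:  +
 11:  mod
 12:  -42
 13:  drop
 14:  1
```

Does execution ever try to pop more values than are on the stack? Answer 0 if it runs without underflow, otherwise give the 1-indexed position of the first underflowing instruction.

23 : [23]
+  — needs 2 operands, stack has 1 → underflow

2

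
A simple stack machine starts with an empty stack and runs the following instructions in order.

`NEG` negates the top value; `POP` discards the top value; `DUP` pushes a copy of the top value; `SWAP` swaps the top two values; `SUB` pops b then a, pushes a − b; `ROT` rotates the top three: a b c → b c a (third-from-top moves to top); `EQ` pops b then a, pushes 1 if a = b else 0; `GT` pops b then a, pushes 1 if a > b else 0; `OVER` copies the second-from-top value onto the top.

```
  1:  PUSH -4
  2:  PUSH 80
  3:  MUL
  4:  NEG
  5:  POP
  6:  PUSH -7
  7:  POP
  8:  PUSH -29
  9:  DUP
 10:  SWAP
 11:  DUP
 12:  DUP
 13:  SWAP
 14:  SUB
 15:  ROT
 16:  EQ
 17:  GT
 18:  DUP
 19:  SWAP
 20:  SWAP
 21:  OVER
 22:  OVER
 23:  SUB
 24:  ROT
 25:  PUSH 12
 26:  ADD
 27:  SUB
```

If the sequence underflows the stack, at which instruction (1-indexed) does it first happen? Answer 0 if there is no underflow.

0

PUSH -4   [-4]
PUSH 80   [-4, 80]
MUL       [-320]
NEG       [320]
POP       []
PUSH -7   [-7]
POP       []
PUSH -29  [-29]
DUP       [-29, -29]
SWAP      [-29, -29]
DUP       [-29, -29, -29]
DUP       [-29, -29, -29, -29]
SWAP      [-29, -29, -29, -29]
SUB       [-29, -29, 0]
ROT       [-29, 0, -29]
EQ        [-29, 0]
GT        [0]
DUP       [0, 0]
SWAP      [0, 0]
SWAP      [0, 0]
OVER      [0, 0, 0]
OVER      [0, 0, 0, 0]
SUB       [0, 0, 0]
ROT       [0, 0, 0]
PUSH 12   [0, 0, 0, 12]
ADD       [0, 0, 12]
SUB       [0, -12]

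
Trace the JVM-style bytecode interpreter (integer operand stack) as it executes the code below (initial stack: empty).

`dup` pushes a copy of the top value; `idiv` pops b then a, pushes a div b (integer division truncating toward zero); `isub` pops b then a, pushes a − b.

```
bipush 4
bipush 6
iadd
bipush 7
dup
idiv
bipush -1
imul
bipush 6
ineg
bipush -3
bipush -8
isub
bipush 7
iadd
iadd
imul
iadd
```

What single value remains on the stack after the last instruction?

4

bipush 4  → 4
bipush 6  → 4 6
iadd      → 10
bipush 7  → 10 7
dup       → 10 7 7
idiv      → 10 1
bipush -1 → 10 1 -1
imul      → 10 -1
bipush 6  → 10 -1 6
ineg      → 10 -1 -6
bipush -3 → 10 -1 -6 -3
bipush -8 → 10 -1 -6 -3 -8
isub      → 10 -1 -6 5
bipush 7  → 10 -1 -6 5 7
iadd      → 10 -1 -6 12
iadd      → 10 -1 6
imul      → 10 -6
iadd      → 4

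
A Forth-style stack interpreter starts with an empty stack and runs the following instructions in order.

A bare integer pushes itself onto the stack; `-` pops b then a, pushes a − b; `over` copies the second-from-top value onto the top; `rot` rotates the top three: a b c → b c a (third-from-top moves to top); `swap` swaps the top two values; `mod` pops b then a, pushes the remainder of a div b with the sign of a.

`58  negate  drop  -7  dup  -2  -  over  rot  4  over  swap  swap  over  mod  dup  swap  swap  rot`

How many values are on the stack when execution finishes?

6

58     → 58
negate → -58
drop   → (empty)
-7     → -7
dup    → -7 -7
-2     → -7 -7 -2
-      → -7 -5
over   → -7 -5 -7
rot    → -5 -7 -7
4      → -5 -7 -7 4
over   → -5 -7 -7 4 -7
swap   → -5 -7 -7 -7 4
swap   → -5 -7 -7 4 -7
over   → -5 -7 -7 4 -7 4
mod    → -5 -7 -7 4 -3
dup    → -5 -7 -7 4 -3 -3
swap   → -5 -7 -7 4 -3 -3
swap   → -5 -7 -7 4 -3 -3
rot    → -5 -7 -7 -3 -3 4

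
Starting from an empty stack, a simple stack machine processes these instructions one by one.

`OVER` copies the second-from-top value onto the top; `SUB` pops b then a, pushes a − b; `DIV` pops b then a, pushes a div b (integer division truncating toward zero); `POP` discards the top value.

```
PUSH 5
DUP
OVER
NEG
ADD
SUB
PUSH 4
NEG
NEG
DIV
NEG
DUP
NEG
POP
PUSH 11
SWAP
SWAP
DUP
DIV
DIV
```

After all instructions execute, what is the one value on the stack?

-1

PUSH 5  → 5
DUP     → 5 5
OVER    → 5 5 5
NEG     → 5 5 -5
ADD     → 5 0
SUB     → 5
PUSH 4  → 5 4
NEG     → 5 -4
NEG     → 5 4
DIV     → 1
NEG     → -1
DUP     → -1 -1
NEG     → -1 1
POP     → -1
PUSH 11 → -1 11
SWAP    → 11 -1
SWAP    → -1 11
DUP     → -1 11 11
DIV     → -1 1
DIV     → -1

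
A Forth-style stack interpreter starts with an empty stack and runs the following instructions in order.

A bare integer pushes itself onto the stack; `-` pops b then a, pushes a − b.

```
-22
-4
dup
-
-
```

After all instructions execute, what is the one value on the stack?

-22

-22 → [-22]
-4  → [-22, -4]
dup → [-22, -4, -4]
-   → [-22, 0]
-   → [-22]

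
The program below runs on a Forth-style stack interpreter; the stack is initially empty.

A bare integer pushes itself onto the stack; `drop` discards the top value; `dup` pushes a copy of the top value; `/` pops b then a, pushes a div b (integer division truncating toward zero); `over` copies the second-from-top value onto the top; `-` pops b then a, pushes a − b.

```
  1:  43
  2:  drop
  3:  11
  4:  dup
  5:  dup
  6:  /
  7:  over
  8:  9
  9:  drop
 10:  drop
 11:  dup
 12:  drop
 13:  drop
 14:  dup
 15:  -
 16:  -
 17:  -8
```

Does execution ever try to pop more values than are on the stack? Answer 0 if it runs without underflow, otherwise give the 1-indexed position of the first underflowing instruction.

16

43    43
drop  (empty)
11    11
dup   11 11
dup   11 11 11
/     11 1
over  11 1 11
9     11 1 11 9
drop  11 1 11
drop  11 1
dup   11 1 1
drop  11 1
drop  11
dup   11 11
-     0
-  — needs 2 operands, stack has 1 → underflow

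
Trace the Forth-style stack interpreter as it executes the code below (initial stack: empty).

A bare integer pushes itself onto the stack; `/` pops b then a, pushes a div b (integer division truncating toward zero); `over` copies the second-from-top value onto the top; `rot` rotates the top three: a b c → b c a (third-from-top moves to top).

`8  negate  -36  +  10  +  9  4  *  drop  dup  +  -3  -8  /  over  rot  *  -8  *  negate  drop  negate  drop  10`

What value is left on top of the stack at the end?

8      -> 8
negate -> -8
-36    -> -8 -36
+      -> -44
10     -> -44 10
+      -> -34
9      -> -34 9
4      -> -34 9 4
*      -> -34 36
drop   -> -34
dup    -> -34 -34
+      -> -68
-3     -> -68 -3
-8     -> -68 -3 -8
/      -> -68 0
over   -> -68 0 -68
rot    -> 0 -68 -68
*      -> 0 4624
-8     -> 0 4624 -8
*      -> 0 -36992
negate -> 0 36992
drop   -> 0
negate -> 0
drop   -> (empty)
10     -> 10

10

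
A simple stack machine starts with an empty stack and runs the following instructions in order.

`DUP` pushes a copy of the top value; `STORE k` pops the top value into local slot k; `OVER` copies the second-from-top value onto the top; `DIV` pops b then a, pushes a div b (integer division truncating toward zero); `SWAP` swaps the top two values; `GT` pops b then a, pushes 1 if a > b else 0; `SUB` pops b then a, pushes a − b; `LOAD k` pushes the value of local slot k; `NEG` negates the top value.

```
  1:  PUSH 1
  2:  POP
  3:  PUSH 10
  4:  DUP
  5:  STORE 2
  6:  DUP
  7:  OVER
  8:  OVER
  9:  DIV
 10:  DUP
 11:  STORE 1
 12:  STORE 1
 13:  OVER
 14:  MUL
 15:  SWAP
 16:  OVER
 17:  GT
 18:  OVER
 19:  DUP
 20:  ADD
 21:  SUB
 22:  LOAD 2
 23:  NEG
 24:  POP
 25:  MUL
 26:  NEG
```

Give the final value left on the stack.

PUSH 1   [1]
POP      []
PUSH 10  [10]
DUP      [10, 10]
STORE 2  [10]
DUP      [10, 10]
OVER     [10, 10, 10]
OVER     [10, 10, 10, 10]
DIV      [10, 10, 1]
DUP      [10, 10, 1, 1]
STORE 1  [10, 10, 1]
STORE 1  [10, 10]
OVER     [10, 10, 10]
MUL      [10, 100]
SWAP     [100, 10]
OVER     [100, 10, 100]
GT       [100, 0]
OVER     [100, 0, 100]
DUP      [100, 0, 100, 100]
ADD      [100, 0, 200]
SUB      [100, -200]
LOAD 2   [100, -200, 10]
NEG      [100, -200, -10]
POP      [100, -200]
MUL      [-20000]
NEG      [20000]

20000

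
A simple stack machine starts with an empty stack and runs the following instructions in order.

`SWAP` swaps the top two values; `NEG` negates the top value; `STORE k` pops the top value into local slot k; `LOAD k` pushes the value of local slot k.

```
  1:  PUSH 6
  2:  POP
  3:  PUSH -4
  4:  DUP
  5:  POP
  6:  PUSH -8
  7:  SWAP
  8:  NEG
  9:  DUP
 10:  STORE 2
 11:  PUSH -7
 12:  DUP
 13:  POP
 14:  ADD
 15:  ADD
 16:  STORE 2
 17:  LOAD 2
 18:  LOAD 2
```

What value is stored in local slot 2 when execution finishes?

-11

PUSH 6  : 6
POP     : (empty)
PUSH -4 : -4
DUP     : -4 -4
POP     : -4
PUSH -8 : -4 -8
SWAP    : -8 -4
NEG     : -8 4
DUP     : -8 4 4
STORE 2 : -8 4
PUSH -7 : -8 4 -7
DUP     : -8 4 -7 -7
POP     : -8 4 -7
ADD     : -8 -3
ADD     : -11
STORE 2 : (empty)
LOAD 2  : -11
LOAD 2  : -11 -11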